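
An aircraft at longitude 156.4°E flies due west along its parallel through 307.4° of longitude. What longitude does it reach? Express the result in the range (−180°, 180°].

Start at +156.4°; shift −307.4° → -151.0°.
-151.0° already lies in (−180°, 180°].

151.0°W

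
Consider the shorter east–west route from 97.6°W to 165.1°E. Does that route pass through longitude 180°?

Naïve |165.1 − -97.6| = 262.7° > 180°, so the shorter arc goes the other way round — across 180°.
Signed shortest Δλ = ((165.1 − -97.6 + 180) mod 360) − 180 = -97.3°.
Going west by 97.3° from -97.6° passes through 180° before reaching +165.1°.

Yes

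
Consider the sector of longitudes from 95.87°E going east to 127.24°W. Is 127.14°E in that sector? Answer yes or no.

Band width going east from +95.87° to -127.24°: ((-127.24 − 95.87) mod 360) = 136.89°.
Offset of +127.14° east of the west edge: ((127.14 − 95.87) mod 360) = 31.27°.
31.27° ≤ 136.89° ⇒ inside.

Yes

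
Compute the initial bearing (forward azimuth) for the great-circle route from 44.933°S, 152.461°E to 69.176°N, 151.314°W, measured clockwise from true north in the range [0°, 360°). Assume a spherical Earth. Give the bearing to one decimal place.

20.2°

Δλ = -151.314 − 152.461 = -303.775°; wrapped into (−180°, 180°]: 56.225°.
θ = atan2( sin Δλ · cos φ₂ , cos φ₁ · sin φ₂ − sin φ₁ · cos φ₂ · cos Δλ )
  = atan2(0.29550, 0.80127) = 20.243° → normalised to [0°, 360°): 20.243°.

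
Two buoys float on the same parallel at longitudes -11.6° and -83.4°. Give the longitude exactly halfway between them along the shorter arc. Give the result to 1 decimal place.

-47.5°

Signed shortest Δλ from -11.6° to -83.4° is -71.8°.
Midpoint longitude = -11.6° + (-71.8°)/2 = -11.6° − 35.9° = -47.5°.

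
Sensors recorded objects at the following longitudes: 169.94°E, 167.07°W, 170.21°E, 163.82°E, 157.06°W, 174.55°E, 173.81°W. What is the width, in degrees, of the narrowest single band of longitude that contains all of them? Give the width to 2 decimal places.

Sort the longitudes: -173.81°, -167.07°, -157.06°, +163.82°, +169.94°, +170.21°, +174.55°.
Eastward gaps between consecutive values (wrapping around): 6.74°, 10.01°, 320.88°, 6.12°, 0.27°, 4.34°, 11.64°.
Largest gap = 320.88° ⇒ minimal covering band is its complement: 360° − 320.88° = 39.12°.
Band runs from +163.82° eastward to -157.06°, crossing the antimeridian.

39.12°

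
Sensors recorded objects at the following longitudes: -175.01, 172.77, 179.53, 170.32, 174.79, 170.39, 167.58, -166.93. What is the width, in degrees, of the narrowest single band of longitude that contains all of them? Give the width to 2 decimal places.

25.49°

Sort the longitudes: -175.01°, -166.93°, +167.58°, +170.32°, +170.39°, +172.77°, +174.79°, +179.53°.
Eastward gaps between consecutive values (wrapping around): 8.08°, 334.51°, 2.74°, 0.07°, 2.38°, 2.02°, 4.74°, 5.46°.
Largest gap = 334.51° ⇒ minimal covering band is its complement: 360° − 334.51° = 25.49°.
Band runs from +167.58° eastward to -166.93°, crossing the antimeridian.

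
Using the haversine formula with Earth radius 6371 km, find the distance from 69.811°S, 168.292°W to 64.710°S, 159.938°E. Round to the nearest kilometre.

1457 km

Δλ = 159.938 − -168.292 = 328.230°; wrapped into (−180°, 180°]: -31.770°.
Δφ = -64.710 − -69.811 = 5.101°.
a = sin²(Δφ/2) + cos φ₁ · cos φ₂ · sin²(Δλ/2) = 0.013025.
c = 2·atan2(√a, √(1−a)) = 0.22876 rad → d = 6371·c ≈ 1457.41 km.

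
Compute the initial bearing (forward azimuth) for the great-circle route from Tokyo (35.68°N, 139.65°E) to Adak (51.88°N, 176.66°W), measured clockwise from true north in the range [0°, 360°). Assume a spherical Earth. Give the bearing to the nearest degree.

Δλ = -176.66 − 139.65 = -316.31°; wrapped into (−180°, 180°]: 43.69°.
θ = atan2( sin Δλ · cos φ₂ , cos φ₁ · sin φ₂ − sin φ₁ · cos φ₂ · cos Δλ )
  = atan2(0.42641, 0.37869) = 48.392° → normalised to [0°, 360°): 48.392°.

48°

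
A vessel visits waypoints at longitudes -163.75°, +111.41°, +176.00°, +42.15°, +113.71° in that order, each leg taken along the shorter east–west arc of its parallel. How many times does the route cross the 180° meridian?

1

Leg 1: -163.75° → +111.41°, shortest Δλ = -84.84° (west) — crosses 180°.
Leg 2: +111.41° → +176.00°, shortest Δλ = 64.59° (east) — does not cross 180°.
Leg 3: +176.00° → +42.15°, shortest Δλ = -133.85° (west) — does not cross 180°.
Leg 4: +42.15° → +113.71°, shortest Δλ = 71.56° (east) — does not cross 180°.
Total crossings: 1.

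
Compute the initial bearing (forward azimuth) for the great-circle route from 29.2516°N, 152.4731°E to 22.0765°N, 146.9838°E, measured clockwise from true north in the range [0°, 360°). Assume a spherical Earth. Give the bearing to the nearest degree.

Δλ = 146.9838 − 152.4731 = -5.4893°.
θ = atan2( sin Δλ · cos φ₂ , cos φ₁ · sin φ₂ − sin φ₁ · cos φ₂ · cos Δλ )
  = atan2(-0.08865, -0.12283) = -144.181° → normalised to [0°, 360°): 215.819°.

216°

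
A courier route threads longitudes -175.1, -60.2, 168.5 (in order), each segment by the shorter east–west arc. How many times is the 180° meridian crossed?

1

Leg 1: -175.1° → -60.2°, shortest Δλ = 114.9° (east) — does not cross 180°.
Leg 2: -60.2° → +168.5°, shortest Δλ = -131.3° (west) — crosses 180°.
Total crossings: 1.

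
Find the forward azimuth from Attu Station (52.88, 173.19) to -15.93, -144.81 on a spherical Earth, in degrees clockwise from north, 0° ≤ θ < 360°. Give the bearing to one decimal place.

Δλ = -144.81 − 173.19 = -318.00°; wrapped into (−180°, 180°]: 42.00°.
θ = atan2( sin Δλ · cos φ₂ , cos φ₁ · sin φ₂ − sin φ₁ · cos φ₂ · cos Δλ )
  = atan2(0.64343, -0.73544) = 138.818° → normalised to [0°, 360°): 138.818°.

138.8°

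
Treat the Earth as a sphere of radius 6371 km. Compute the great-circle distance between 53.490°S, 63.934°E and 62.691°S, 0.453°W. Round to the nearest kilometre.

Δλ = -0.453 − 63.934 = -64.387°.
Δφ = -62.691 − -53.490 = -9.201°.
a = sin²(Δφ/2) + cos φ₁ · cos φ₂ · sin²(Δλ/2) = 0.083915.
c = 2·atan2(√a, √(1−a)) = 0.58779 rad → d = 6371·c ≈ 3744.79 km.

3745 km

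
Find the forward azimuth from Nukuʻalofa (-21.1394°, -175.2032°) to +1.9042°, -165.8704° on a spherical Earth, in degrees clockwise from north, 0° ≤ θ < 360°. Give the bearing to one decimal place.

Δλ = -165.8704 − -175.2032 = 9.3328°.
θ = atan2( sin Δλ · cos φ₂ , cos φ₁ · sin φ₂ − sin φ₁ · cos φ₂ · cos Δλ )
  = atan2(0.16208, 0.38666) = 22.742° → normalised to [0°, 360°): 22.742°.

22.7°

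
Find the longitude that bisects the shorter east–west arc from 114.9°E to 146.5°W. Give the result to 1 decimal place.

164.2°E

Signed shortest Δλ from +114.9° to -146.5° is +98.6°.
Midpoint longitude = +114.9° + (+98.6°)/2 = +114.9° + 49.3° = +164.2°.
(The naïve average (+114.9 + -146.5)/2 = -15.8° is on the wrong side of the globe.)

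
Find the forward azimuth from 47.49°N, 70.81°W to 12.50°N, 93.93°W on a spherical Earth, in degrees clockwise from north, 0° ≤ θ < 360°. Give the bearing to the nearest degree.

Δλ = -93.93 − -70.81 = -23.12°.
θ = atan2( sin Δλ · cos φ₂ , cos φ₁ · sin φ₂ − sin φ₁ · cos φ₂ · cos Δλ )
  = atan2(-0.38335, -0.51563) = -143.371° → normalised to [0°, 360°): 216.629°.

217°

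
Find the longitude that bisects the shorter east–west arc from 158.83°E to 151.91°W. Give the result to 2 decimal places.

Signed shortest Δλ from +158.83° to -151.91° is +49.26°.
Midpoint longitude = +158.83° + (+49.26°)/2 = +158.83° + 24.63° = +183.46°.
Normalise into (−180°, 180°]: -176.54°.
(The naïve average (+158.83 + -151.91)/2 = 3.46° is on the wrong side of the globe.)

176.54°W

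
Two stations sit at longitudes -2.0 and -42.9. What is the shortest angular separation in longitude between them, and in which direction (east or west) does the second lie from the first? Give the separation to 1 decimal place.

40.9° west

Raw difference: -42.9 − -2.0 = -40.9°.
Normalise into (−180°, 180°]: -40.9° stays -40.9°.
Negative ⇒ the second point lies to the west; separation 40.9°.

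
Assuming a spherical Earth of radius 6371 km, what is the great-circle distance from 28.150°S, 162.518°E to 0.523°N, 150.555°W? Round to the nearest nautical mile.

3199 nmi

Δλ = -150.555 − 162.518 = -313.073°; wrapped into (−180°, 180°]: 46.927°.
Δφ = 0.523 − -28.150 = 28.673°.
a = sin²(Δφ/2) + cos φ₁ · cos φ₂ · sin²(Δλ/2) = 0.201091.
c = 2·atan2(√a, √(1−a)) = 0.93002 rad → d = 6371·c ≈ 5925.16 km ≈ 3199.33 nmi.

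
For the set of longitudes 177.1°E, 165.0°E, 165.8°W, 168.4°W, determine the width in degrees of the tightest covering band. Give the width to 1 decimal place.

29.2°

Sort the longitudes: -168.4°, -165.8°, +165.0°, +177.1°.
Eastward gaps between consecutive values (wrapping around): 2.6°, 330.8°, 12.1°, 14.5°.
Largest gap = 330.8° ⇒ minimal covering band is its complement: 360° − 330.8° = 29.2°.
Band runs from +165.0° eastward to -165.8°, crossing the antimeridian.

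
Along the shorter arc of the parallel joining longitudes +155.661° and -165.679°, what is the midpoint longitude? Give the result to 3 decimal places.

+174.991°

Signed shortest Δλ from +155.661° to -165.679° is +38.660°.
Midpoint longitude = +155.661° + (+38.660°)/2 = +155.661° + 19.330° = +174.991°.
(The naïve average (+155.661 + -165.679)/2 = -5.009° is on the wrong side of the globe.)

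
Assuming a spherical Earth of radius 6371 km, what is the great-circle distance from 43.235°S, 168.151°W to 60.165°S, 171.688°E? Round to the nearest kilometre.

2320 km

Δλ = 171.688 − -168.151 = 339.839°; wrapped into (−180°, 180°]: -20.161°.
Δφ = -60.165 − -43.235 = -16.930°.
a = sin²(Δφ/2) + cos φ₁ · cos φ₂ · sin²(Δλ/2) = 0.032774.
c = 2·atan2(√a, √(1−a)) = 0.36408 rad → d = 6371·c ≈ 2319.54 km.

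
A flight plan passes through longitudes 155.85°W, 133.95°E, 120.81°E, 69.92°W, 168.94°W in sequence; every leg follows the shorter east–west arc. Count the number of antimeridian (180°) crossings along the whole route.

2

Leg 1: -155.85° → +133.95°, shortest Δλ = -70.2° (west) — crosses 180°.
Leg 2: +133.95° → +120.81°, shortest Δλ = -13.14° (west) — does not cross 180°.
Leg 3: +120.81° → -69.92°, shortest Δλ = 169.27° (east) — crosses 180°.
Leg 4: -69.92° → -168.94°, shortest Δλ = -99.02° (west) — does not cross 180°.
Total crossings: 2.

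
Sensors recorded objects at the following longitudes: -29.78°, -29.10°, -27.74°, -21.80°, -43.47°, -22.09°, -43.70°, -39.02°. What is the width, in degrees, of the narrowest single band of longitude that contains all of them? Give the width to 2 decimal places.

Sort the longitudes: -43.70°, -43.47°, -39.02°, -29.78°, -29.10°, -27.74°, -22.09°, -21.80°.
Eastward gaps between consecutive values (wrapping around): 0.23°, 4.45°, 9.24°, 0.68°, 1.36°, 5.65°, 0.29°, 338.10°.
Largest gap = 338.10° ⇒ minimal covering band is its complement: 360° − 338.10° = 21.90°.
Band runs from -43.70° eastward to -21.80°.

21.90°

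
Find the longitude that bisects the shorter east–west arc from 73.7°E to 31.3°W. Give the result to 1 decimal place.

21.2°E

Signed shortest Δλ from +73.7° to -31.3° is -105.0°.
Midpoint longitude = +73.7° + (-105.0°)/2 = +73.7° − 52.5° = +21.2°.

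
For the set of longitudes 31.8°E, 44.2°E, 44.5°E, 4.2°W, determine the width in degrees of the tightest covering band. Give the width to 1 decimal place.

Sort the longitudes: -4.2°, +31.8°, +44.2°, +44.5°.
Eastward gaps between consecutive values (wrapping around): 36.0°, 12.4°, 0.3°, 311.3°.
Largest gap = 311.3° ⇒ minimal covering band is its complement: 360° − 311.3° = 48.7°.
Band runs from -4.2° eastward to +44.5°.

48.7°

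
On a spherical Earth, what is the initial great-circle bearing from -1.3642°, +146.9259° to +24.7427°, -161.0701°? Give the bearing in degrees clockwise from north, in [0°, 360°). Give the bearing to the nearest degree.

Δλ = -161.0701 − 146.9259 = -307.9960°; wrapped into (−180°, 180°]: 52.0040°.
θ = atan2( sin Δλ · cos φ₂ , cos φ₁ · sin φ₂ − sin φ₁ · cos φ₂ · cos Δλ )
  = atan2(0.71571, 0.43174) = 58.900° → normalised to [0°, 360°): 58.900°.

59°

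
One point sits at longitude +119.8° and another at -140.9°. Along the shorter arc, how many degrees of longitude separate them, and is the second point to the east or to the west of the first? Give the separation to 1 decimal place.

99.3° east

Raw difference: -140.9 − 119.8 = -260.7°.
Normalise into (−180°, 180°]: -260.7° + 360° = 99.3°.
Positive ⇒ the second point lies to the east; separation 99.3°.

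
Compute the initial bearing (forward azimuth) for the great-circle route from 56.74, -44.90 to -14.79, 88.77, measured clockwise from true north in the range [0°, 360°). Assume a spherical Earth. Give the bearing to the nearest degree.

59°

Δλ = 88.77 − -44.90 = 133.67°.
θ = atan2( sin Δλ · cos φ₂ , cos φ₁ · sin φ₂ − sin φ₁ · cos φ₂ · cos Δλ )
  = atan2(0.69936, 0.41826) = 59.118° → normalised to [0°, 360°): 59.118°.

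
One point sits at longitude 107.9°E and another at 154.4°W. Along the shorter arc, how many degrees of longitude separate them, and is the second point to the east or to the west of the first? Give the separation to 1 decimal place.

Raw difference: -154.4 − 107.9 = -262.3°.
Normalise into (−180°, 180°]: -262.3° + 360° = 97.7°.
Positive ⇒ the second point lies to the east; separation 97.7°.

97.7° east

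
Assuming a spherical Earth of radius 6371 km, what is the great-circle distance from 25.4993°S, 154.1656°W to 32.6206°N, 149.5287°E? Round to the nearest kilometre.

8792 km

Δλ = 149.5287 − -154.1656 = 303.6943°; wrapped into (−180°, 180°]: -56.3057°.
Δφ = 32.6206 − -25.4993 = 58.1199°.
a = sin²(Δφ/2) + cos φ₁ · cos φ₂ · sin²(Δλ/2) = 0.405167.
c = 2·atan2(√a, √(1−a)) = 1.37997 rad → d = 6371·c ≈ 8791.81 km.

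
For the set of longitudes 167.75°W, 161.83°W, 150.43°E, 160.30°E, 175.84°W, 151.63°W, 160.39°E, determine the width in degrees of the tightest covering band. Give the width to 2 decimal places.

57.94°

Sort the longitudes: -175.84°, -167.75°, -161.83°, -151.63°, +150.43°, +160.30°, +160.39°.
Eastward gaps between consecutive values (wrapping around): 8.09°, 5.92°, 10.20°, 302.06°, 9.87°, 0.09°, 23.77°.
Largest gap = 302.06° ⇒ minimal covering band is its complement: 360° − 302.06° = 57.94°.
Band runs from +150.43° eastward to -151.63°, crossing the antimeridian.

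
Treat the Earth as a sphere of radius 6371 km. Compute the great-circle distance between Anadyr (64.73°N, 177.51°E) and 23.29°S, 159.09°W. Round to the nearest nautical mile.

5396 nmi

Δλ = -159.09 − 177.51 = -336.60°; wrapped into (−180°, 180°]: 23.40°.
Δφ = -23.29 − 64.73 = -88.02°.
a = sin²(Δφ/2) + cos φ₁ · cos φ₂ · sin²(Δλ/2) = 0.498849.
c = 2·atan2(√a, √(1−a)) = 1.56849 rad → d = 6371·c ≈ 9992.88 km ≈ 5395.72 nmi.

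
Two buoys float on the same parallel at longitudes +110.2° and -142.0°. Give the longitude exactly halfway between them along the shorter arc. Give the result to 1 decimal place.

Signed shortest Δλ from +110.2° to -142.0° is +107.8°.
Midpoint longitude = +110.2° + (+107.8°)/2 = +110.2° + 53.9° = +164.1°.
(The naïve average (+110.2 + -142.0)/2 = -15.9° is on the wrong side of the globe.)

+164.1°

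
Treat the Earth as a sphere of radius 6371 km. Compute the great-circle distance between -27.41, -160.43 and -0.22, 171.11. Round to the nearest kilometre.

4285 km

Δλ = 171.11 − -160.43 = 331.54°; wrapped into (−180°, 180°]: -28.46°.
Δφ = -0.22 − -27.41 = 27.19°.
a = sin²(Δφ/2) + cos φ₁ · cos φ₂ · sin²(Δλ/2) = 0.108893.
c = 2·atan2(√a, √(1−a)) = 0.67258 rad → d = 6371·c ≈ 4285.04 km.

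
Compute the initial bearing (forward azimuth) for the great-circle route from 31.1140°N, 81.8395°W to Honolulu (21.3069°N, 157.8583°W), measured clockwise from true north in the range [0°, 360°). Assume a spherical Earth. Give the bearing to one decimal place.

282.2°

Δλ = -157.8583 − -81.8395 = -76.0188°.
θ = atan2( sin Δλ · cos φ₂ , cos φ₁ · sin φ₂ − sin φ₁ · cos φ₂ · cos Δλ )
  = atan2(-0.90405, 0.19478) = -77.841° → normalised to [0°, 360°): 282.159°.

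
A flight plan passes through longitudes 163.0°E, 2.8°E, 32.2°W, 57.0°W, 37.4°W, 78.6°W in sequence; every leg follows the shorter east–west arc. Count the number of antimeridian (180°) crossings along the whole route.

0

Leg 1: +163.0° → +2.8°, shortest Δλ = -160.2° (west) — does not cross 180°.
Leg 2: +2.8° → -32.2°, shortest Δλ = -35.0° (west) — does not cross 180°.
Leg 3: -32.2° → -57.0°, shortest Δλ = -24.8° (west) — does not cross 180°.
Leg 4: -57.0° → -37.4°, shortest Δλ = 19.6° (east) — does not cross 180°.
Leg 5: -37.4° → -78.6°, shortest Δλ = -41.2° (west) — does not cross 180°.
Total crossings: 0.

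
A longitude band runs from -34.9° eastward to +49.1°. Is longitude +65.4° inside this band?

No

Band width going east from -34.9° to +49.1°: ((49.1 − -34.9) mod 360) = 84.0°.
Offset of +65.4° east of the west edge: ((65.4 − -34.9) mod 360) = 100.3°.
100.3° > 84.0° ⇒ outside.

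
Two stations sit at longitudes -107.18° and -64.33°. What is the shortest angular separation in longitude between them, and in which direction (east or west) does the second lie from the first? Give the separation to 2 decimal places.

Raw difference: -64.33 − -107.18 = 42.85°.
Normalise into (−180°, 180°]: 42.85° stays 42.85°.
Positive ⇒ the second point lies to the east; separation 42.85°.

42.85° east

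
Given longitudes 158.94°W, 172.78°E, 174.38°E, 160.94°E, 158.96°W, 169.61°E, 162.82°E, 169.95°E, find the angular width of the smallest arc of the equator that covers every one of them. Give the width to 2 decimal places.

40.12°

Sort the longitudes: -158.96°, -158.94°, +160.94°, +162.82°, +169.61°, +169.95°, +172.78°, +174.38°.
Eastward gaps between consecutive values (wrapping around): 0.02°, 319.88°, 1.88°, 6.79°, 0.34°, 2.83°, 1.60°, 26.66°.
Largest gap = 319.88° ⇒ minimal covering band is its complement: 360° − 319.88° = 40.12°.
Band runs from +160.94° eastward to -158.94°, crossing the antimeridian.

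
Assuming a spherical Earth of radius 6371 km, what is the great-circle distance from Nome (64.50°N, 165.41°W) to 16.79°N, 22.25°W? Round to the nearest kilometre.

10448 km

Δλ = -22.25 − -165.41 = 143.16°.
Δφ = 16.79 − 64.50 = -47.71°.
a = sin²(Δφ/2) + cos φ₁ · cos φ₂ · sin²(Δλ/2) = 0.534565.
c = 2·atan2(√a, √(1−a)) = 1.63998 rad → d = 6371·c ≈ 10448.33 km.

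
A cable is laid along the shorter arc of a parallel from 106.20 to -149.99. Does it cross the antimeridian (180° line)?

Yes

Naïve |-149.99 − 106.20| = 256.19° > 180°, so the shorter arc goes the other way round — across 180°.
Signed shortest Δλ = ((-149.99 − 106.20 + 180) mod 360) − 180 = 103.81°.
Going east by 103.81° from +106.20° passes through 180° before reaching -149.99°.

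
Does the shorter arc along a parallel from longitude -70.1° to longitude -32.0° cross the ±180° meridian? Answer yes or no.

Signed shortest Δλ = ((-32.0 − -70.1 + 180) mod 360) − 180 = 38.1°.
Going east by 38.1° from -70.1° reaches -32.0° without touching 180°.

No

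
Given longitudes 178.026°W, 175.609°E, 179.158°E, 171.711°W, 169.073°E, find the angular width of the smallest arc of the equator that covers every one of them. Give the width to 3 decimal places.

19.216°

Sort the longitudes: -178.026°, -171.711°, +169.073°, +175.609°, +179.158°.
Eastward gaps between consecutive values (wrapping around): 6.315°, 340.784°, 6.536°, 3.549°, 2.816°.
Largest gap = 340.784° ⇒ minimal covering band is its complement: 360° − 340.784° = 19.216°.
Band runs from +169.073° eastward to -171.711°, crossing the antimeridian.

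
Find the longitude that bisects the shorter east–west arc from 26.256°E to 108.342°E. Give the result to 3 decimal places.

67.299°E

Signed shortest Δλ from +26.256° to +108.342° is +82.086°.
Midpoint longitude = +26.256° + (+82.086°)/2 = +26.256° + 41.043° = +67.299°.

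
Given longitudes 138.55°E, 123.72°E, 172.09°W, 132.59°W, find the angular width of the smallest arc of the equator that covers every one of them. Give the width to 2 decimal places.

103.69°

Sort the longitudes: -172.09°, -132.59°, +123.72°, +138.55°.
Eastward gaps between consecutive values (wrapping around): 39.50°, 256.31°, 14.83°, 49.36°.
Largest gap = 256.31° ⇒ minimal covering band is its complement: 360° − 256.31° = 103.69°.
Band runs from +123.72° eastward to -132.59°, crossing the antimeridian.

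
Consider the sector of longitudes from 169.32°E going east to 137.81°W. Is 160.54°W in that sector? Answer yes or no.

Yes

Band width going east from +169.32° to -137.81°: ((-137.81 − 169.32) mod 360) = 52.87°.
Offset of -160.54° east of the west edge: ((-160.54 − 169.32) mod 360) = 30.14°.
30.14° ≤ 52.87° ⇒ inside.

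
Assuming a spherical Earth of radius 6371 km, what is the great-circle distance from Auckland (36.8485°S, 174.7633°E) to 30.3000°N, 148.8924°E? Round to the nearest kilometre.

7938 km

Δλ = 148.8924 − 174.7633 = -25.8709°.
Δφ = 30.3000 − -36.8485 = 67.1485°.
a = sin²(Δφ/2) + cos φ₁ · cos φ₂ · sin²(Δλ/2) = 0.340450.
c = 2·atan2(√a, √(1−a)) = 1.24602 rad → d = 6371·c ≈ 7938.37 km.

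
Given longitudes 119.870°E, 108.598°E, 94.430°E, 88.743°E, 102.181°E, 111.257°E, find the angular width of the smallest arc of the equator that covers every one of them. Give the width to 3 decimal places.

Sort the longitudes: +88.743°, +94.430°, +102.181°, +108.598°, +111.257°, +119.870°.
Eastward gaps between consecutive values (wrapping around): 5.687°, 7.751°, 6.417°, 2.659°, 8.613°, 328.873°.
Largest gap = 328.873° ⇒ minimal covering band is its complement: 360° − 328.873° = 31.127°.
Band runs from +88.743° eastward to +119.870°.

31.127°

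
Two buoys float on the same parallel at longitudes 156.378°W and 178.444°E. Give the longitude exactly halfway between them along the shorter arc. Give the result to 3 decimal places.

168.967°W

Signed shortest Δλ from -156.378° to +178.444° is -25.178°.
Midpoint longitude = -156.378° + (-25.178°)/2 = -156.378° − 12.589° = -168.967°.
(The naïve average (-156.378 + +178.444)/2 = 11.033° is on the wrong side of the globe.)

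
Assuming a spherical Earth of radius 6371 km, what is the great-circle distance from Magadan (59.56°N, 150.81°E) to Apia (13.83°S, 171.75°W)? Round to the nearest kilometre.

Δλ = -171.75 − 150.81 = -322.56°; wrapped into (−180°, 180°]: 37.44°.
Δφ = -13.83 − 59.56 = -73.39°.
a = sin²(Δφ/2) + cos φ₁ · cos φ₂ · sin²(Δλ/2) = 0.407745.
c = 2·atan2(√a, √(1−a)) = 1.38522 rad → d = 6371·c ≈ 8825.26 km.

8825 km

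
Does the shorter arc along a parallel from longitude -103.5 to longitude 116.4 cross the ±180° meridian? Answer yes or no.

Naïve |116.4 − -103.5| = 219.9° > 180°, so the shorter arc goes the other way round — across 180°.
Signed shortest Δλ = ((116.4 − -103.5 + 180) mod 360) − 180 = -140.1°.
Going west by 140.1° from -103.5° passes through 180° before reaching +116.4°.

Yes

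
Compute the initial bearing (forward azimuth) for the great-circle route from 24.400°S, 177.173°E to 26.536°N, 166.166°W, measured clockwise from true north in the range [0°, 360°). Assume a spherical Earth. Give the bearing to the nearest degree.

19°

Δλ = -166.166 − 177.173 = -343.339°; wrapped into (−180°, 180°]: 16.661°.
θ = atan2( sin Δλ · cos φ₂ , cos φ₁ · sin φ₂ − sin φ₁ · cos φ₂ · cos Δλ )
  = atan2(0.25650, 0.76093) = 18.629° → normalised to [0°, 360°): 18.629°.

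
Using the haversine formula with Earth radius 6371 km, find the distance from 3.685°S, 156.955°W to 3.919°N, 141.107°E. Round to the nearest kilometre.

6934 km

Δλ = 141.107 − -156.955 = 298.062°; wrapped into (−180°, 180°]: -61.938°.
Δφ = 3.919 − -3.685 = 7.604°.
a = sin²(Δφ/2) + cos φ₁ · cos φ₂ · sin²(Δλ/2) = 0.268018.
c = 2·atan2(√a, √(1−a)) = 1.08833 rad → d = 6371·c ≈ 6933.76 km.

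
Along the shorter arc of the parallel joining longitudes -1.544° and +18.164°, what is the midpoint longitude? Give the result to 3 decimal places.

+8.310°

Signed shortest Δλ from -1.544° to +18.164° is +19.708°.
Midpoint longitude = -1.544° + (+19.708°)/2 = -1.544° + 9.854° = +8.310°.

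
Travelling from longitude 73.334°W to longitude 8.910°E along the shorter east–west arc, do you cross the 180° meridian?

Signed shortest Δλ = ((8.910 − -73.334 + 180) mod 360) − 180 = 82.244°.
Going east by 82.244° from -73.334° reaches +8.910° without touching 180°.

No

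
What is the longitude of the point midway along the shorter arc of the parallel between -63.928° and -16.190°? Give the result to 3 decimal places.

-40.059°

Signed shortest Δλ from -63.928° to -16.190° is +47.738°.
Midpoint longitude = -63.928° + (+47.738°)/2 = -63.928° + 23.869° = -40.059°.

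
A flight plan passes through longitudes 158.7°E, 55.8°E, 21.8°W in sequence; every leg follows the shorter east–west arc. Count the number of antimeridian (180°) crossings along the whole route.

Leg 1: +158.7° → +55.8°, shortest Δλ = -102.9° (west) — does not cross 180°.
Leg 2: +55.8° → -21.8°, shortest Δλ = -77.6° (west) — does not cross 180°.
Total crossings: 0.

0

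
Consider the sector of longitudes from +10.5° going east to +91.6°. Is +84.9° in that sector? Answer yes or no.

Band width going east from +10.5° to +91.6°: ((91.6 − 10.5) mod 360) = 81.1°.
Offset of +84.9° east of the west edge: ((84.9 − 10.5) mod 360) = 74.4°.
74.4° ≤ 81.1° ⇒ inside.

Yes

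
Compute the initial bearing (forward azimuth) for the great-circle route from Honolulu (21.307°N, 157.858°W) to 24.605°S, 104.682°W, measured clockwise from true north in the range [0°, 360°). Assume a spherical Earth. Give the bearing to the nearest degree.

Δλ = -104.682 − -157.858 = 53.176°.
θ = atan2( sin Δλ · cos φ₂ , cos φ₁ · sin φ₂ − sin φ₁ · cos φ₂ · cos Δλ )
  = atan2(0.72780, -0.58591) = 128.836° → normalised to [0°, 360°): 128.836°.

129°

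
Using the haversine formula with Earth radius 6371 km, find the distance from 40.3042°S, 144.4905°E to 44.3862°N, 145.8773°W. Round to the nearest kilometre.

Δλ = -145.8773 − 144.4905 = -290.3678°; wrapped into (−180°, 180°]: 69.6322°.
Δφ = 44.3862 − -40.3042 = 84.6904°.
a = sin²(Δφ/2) + cos φ₁ · cos φ₂ · sin²(Δλ/2) = 0.631389.
c = 2·atan2(√a, √(1−a)) = 1.83670 rad → d = 6371·c ≈ 11701.59 km.

11702 km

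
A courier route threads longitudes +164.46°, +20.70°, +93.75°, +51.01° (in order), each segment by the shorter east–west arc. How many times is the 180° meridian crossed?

Leg 1: +164.46° → +20.70°, shortest Δλ = -143.76° (west) — does not cross 180°.
Leg 2: +20.70° → +93.75°, shortest Δλ = 73.05° (east) — does not cross 180°.
Leg 3: +93.75° → +51.01°, shortest Δλ = -42.74° (west) — does not cross 180°.
Total crossings: 0.

0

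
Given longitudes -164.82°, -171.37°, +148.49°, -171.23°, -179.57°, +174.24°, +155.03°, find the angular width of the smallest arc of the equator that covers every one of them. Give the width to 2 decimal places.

46.69°

Sort the longitudes: -179.57°, -171.37°, -171.23°, -164.82°, +148.49°, +155.03°, +174.24°.
Eastward gaps between consecutive values (wrapping around): 8.20°, 0.14°, 6.41°, 313.31°, 6.54°, 19.21°, 6.19°.
Largest gap = 313.31° ⇒ minimal covering band is its complement: 360° − 313.31° = 46.69°.
Band runs from +148.49° eastward to -164.82°, crossing the antimeridian.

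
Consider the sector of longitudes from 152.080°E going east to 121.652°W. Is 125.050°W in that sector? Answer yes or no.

Band width going east from +152.080° to -121.652°: ((-121.652 − 152.080) mod 360) = 86.268°.
Offset of -125.050° east of the west edge: ((-125.050 − 152.080) mod 360) = 82.870°.
82.870° ≤ 86.268° ⇒ inside.

Yes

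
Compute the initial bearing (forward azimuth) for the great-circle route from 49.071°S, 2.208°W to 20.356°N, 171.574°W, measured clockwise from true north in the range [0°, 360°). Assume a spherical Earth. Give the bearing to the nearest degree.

200°

Δλ = -171.574 − -2.208 = -169.366°.
θ = atan2( sin Δλ · cos φ₂ , cos φ₁ · sin φ₂ − sin φ₁ · cos φ₂ · cos Δλ )
  = atan2(-0.17301, -0.46829) = -159.723° → normalised to [0°, 360°): 200.277°.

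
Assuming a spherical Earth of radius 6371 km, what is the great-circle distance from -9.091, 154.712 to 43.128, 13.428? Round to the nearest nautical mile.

Δλ = 13.428 − 154.712 = -141.284°.
Δφ = 43.128 − -9.091 = 52.219°.
a = sin²(Δφ/2) + cos φ₁ · cos φ₂ · sin²(Δλ/2) = 0.835158.
c = 2·atan2(√a, √(1−a)) = 2.30543 rad → d = 6371·c ≈ 14687.89 km ≈ 7930.83 nmi.

7931 nmi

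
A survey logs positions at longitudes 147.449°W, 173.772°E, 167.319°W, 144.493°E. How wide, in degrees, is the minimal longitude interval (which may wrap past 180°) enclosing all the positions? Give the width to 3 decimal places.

68.058°

Sort the longitudes: -167.319°, -147.449°, +144.493°, +173.772°.
Eastward gaps between consecutive values (wrapping around): 19.870°, 291.942°, 29.279°, 18.909°.
Largest gap = 291.942° ⇒ minimal covering band is its complement: 360° − 291.942° = 68.058°.
Band runs from +144.493° eastward to -147.449°, crossing the antimeridian.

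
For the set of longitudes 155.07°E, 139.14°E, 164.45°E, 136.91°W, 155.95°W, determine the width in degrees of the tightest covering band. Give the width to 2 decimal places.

Sort the longitudes: -155.95°, -136.91°, +139.14°, +155.07°, +164.45°.
Eastward gaps between consecutive values (wrapping around): 19.04°, 276.05°, 15.93°, 9.38°, 39.60°.
Largest gap = 276.05° ⇒ minimal covering band is its complement: 360° − 276.05° = 83.95°.
Band runs from +139.14° eastward to -136.91°, crossing the antimeridian.

83.95°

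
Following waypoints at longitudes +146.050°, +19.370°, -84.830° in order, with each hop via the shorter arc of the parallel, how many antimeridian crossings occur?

Leg 1: +146.050° → +19.370°, shortest Δλ = -126.68° (west) — does not cross 180°.
Leg 2: +19.370° → -84.830°, shortest Δλ = -104.2° (west) — does not cross 180°.
Total crossings: 0.

0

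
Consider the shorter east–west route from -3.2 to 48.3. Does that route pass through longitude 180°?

Signed shortest Δλ = ((48.3 − -3.2 + 180) mod 360) − 180 = 51.5°.
Going east by 51.5° from -3.2° reaches +48.3° without touching 180°.

No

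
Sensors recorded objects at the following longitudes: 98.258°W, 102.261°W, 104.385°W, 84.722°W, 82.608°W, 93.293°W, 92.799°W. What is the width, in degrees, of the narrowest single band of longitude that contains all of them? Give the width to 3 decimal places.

21.777°

Sort the longitudes: -104.385°, -102.261°, -98.258°, -93.293°, -92.799°, -84.722°, -82.608°.
Eastward gaps between consecutive values (wrapping around): 2.124°, 4.003°, 4.965°, 0.494°, 8.077°, 2.114°, 338.223°.
Largest gap = 338.223° ⇒ minimal covering band is its complement: 360° − 338.223° = 21.777°.
Band runs from -104.385° eastward to -82.608°.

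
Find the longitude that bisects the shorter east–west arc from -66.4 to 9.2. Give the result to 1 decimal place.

-28.6°

Signed shortest Δλ from -66.4° to +9.2° is +75.6°.
Midpoint longitude = -66.4° + (+75.6°)/2 = -66.4° + 37.8° = -28.6°.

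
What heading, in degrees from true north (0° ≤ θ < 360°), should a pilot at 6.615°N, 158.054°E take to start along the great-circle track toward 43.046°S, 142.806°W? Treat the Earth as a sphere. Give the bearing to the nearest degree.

139°

Δλ = -142.806 − 158.054 = -300.860°; wrapped into (−180°, 180°]: 59.140°.
θ = atan2( sin Δλ · cos φ₂ , cos φ₁ · sin φ₂ − sin φ₁ · cos φ₂ · cos Δλ )
  = atan2(0.62734, -0.72122) = 138.982° → normalised to [0°, 360°): 138.982°.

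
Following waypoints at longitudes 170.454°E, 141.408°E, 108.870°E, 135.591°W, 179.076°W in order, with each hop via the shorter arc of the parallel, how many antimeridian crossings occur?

1

Leg 1: +170.454° → +141.408°, shortest Δλ = -29.046° (west) — does not cross 180°.
Leg 2: +141.408° → +108.870°, shortest Δλ = -32.538° (west) — does not cross 180°.
Leg 3: +108.870° → -135.591°, shortest Δλ = 115.539° (east) — crosses 180°.
Leg 4: -135.591° → -179.076°, shortest Δλ = -43.485° (west) — does not cross 180°.
Total crossings: 1.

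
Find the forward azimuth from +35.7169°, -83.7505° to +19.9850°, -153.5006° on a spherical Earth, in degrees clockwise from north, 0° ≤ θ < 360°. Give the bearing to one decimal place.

Δλ = -153.5006 − -83.7505 = -69.7501°.
θ = atan2( sin Δλ · cos φ₂ , cos φ₁ · sin φ₂ − sin φ₁ · cos φ₂ · cos Δλ )
  = atan2(-0.88170, 0.08760) = -84.326° → normalised to [0°, 360°): 275.674°.

275.7°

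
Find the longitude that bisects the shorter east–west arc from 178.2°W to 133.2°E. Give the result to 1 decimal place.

157.5°E

Signed shortest Δλ from -178.2° to +133.2° is -48.6°.
Midpoint longitude = -178.2° + (-48.6°)/2 = -178.2° − 24.3° = -202.5°.
Normalise into (−180°, 180°]: +157.5°.
(The naïve average (-178.2 + +133.2)/2 = -22.5° is on the wrong side of the globe.)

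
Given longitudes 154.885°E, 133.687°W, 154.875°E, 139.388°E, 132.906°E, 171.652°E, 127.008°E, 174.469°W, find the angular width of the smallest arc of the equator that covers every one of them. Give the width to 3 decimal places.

99.305°

Sort the longitudes: -174.469°, -133.687°, +127.008°, +132.906°, +139.388°, +154.875°, +154.885°, +171.652°.
Eastward gaps between consecutive values (wrapping around): 40.782°, 260.695°, 5.898°, 6.482°, 15.487°, 0.010°, 16.767°, 13.879°.
Largest gap = 260.695° ⇒ minimal covering band is its complement: 360° − 260.695° = 99.305°.
Band runs from +127.008° eastward to -133.687°, crossing the antimeridian.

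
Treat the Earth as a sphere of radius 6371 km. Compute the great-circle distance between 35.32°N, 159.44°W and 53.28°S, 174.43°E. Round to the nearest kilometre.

Δλ = 174.43 − -159.44 = 333.87°; wrapped into (−180°, 180°]: -26.13°.
Δφ = -53.28 − 35.32 = -88.60°.
a = sin²(Δφ/2) + cos φ₁ · cos φ₂ · sin²(Δλ/2) = 0.512714.
c = 2·atan2(√a, √(1−a)) = 1.59623 rad → d = 6371·c ≈ 10169.56 km.

10170 km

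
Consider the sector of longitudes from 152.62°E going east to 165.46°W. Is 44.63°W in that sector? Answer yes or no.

No

Band width going east from +152.62° to -165.46°: ((-165.46 − 152.62) mod 360) = 41.92°.
Offset of -44.63° east of the west edge: ((-44.63 − 152.62) mod 360) = 162.75°.
162.75° > 41.92° ⇒ outside.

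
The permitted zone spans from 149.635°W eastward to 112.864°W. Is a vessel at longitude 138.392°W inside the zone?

Yes

Band width going east from -149.635° to -112.864°: ((-112.864 − -149.635) mod 360) = 36.771°.
Offset of -138.392° east of the west edge: ((-138.392 − -149.635) mod 360) = 11.243°.
11.243° ≤ 36.771° ⇒ inside.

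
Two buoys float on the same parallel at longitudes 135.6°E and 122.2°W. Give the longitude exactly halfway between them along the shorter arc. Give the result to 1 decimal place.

Signed shortest Δλ from +135.6° to -122.2° is +102.2°.
Midpoint longitude = +135.6° + (+102.2°)/2 = +135.6° + 51.1° = +186.7°.
Normalise into (−180°, 180°]: -173.3°.
(The naïve average (+135.6 + -122.2)/2 = 6.7° is on the wrong side of the globe.)

173.3°W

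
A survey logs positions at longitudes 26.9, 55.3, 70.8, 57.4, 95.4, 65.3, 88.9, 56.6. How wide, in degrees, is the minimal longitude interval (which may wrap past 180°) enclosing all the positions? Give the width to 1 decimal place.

Sort the longitudes: +26.9°, +55.3°, +56.6°, +57.4°, +65.3°, +70.8°, +88.9°, +95.4°.
Eastward gaps between consecutive values (wrapping around): 28.4°, 1.3°, 0.8°, 7.9°, 5.5°, 18.1°, 6.5°, 291.5°.
Largest gap = 291.5° ⇒ minimal covering band is its complement: 360° − 291.5° = 68.5°.
Band runs from +26.9° eastward to +95.4°.

68.5°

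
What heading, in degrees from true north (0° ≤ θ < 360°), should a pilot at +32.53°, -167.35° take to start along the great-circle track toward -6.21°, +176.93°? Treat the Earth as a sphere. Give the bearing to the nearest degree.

Δλ = 176.93 − -167.35 = 344.28°; wrapped into (−180°, 180°]: -15.72°.
θ = atan2( sin Δλ · cos φ₂ , cos φ₁ · sin φ₂ − sin φ₁ · cos φ₂ · cos Δλ )
  = atan2(-0.26935, -0.60579) = -156.029° → normalised to [0°, 360°): 203.971°.

204°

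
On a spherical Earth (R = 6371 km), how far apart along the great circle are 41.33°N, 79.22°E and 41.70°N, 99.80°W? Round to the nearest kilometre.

10782 km

Δλ = -99.80 − 79.22 = -179.02°.
Δφ = 41.70 − 41.33 = 0.37°.
a = sin²(Δφ/2) + cos φ₁ · cos φ₂ · sin²(Δλ/2) = 0.560634.
c = 2·atan2(√a, √(1−a)) = 1.69236 rad → d = 6371·c ≈ 10782.05 km.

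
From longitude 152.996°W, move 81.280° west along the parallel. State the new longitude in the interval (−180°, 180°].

125.724°E

Start at -152.996°; shift −81.280° → -234.276°.
-234.276° lies outside (−180°, 180°]; add 360° → +125.724°.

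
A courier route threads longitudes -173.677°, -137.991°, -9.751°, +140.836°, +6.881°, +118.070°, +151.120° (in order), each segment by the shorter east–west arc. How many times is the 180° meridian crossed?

0

Leg 1: -173.677° → -137.991°, shortest Δλ = 35.686° (east) — does not cross 180°.
Leg 2: -137.991° → -9.751°, shortest Δλ = 128.24° (east) — does not cross 180°.
Leg 3: -9.751° → +140.836°, shortest Δλ = 150.587° (east) — does not cross 180°.
Leg 4: +140.836° → +6.881°, shortest Δλ = -133.955° (west) — does not cross 180°.
Leg 5: +6.881° → +118.070°, shortest Δλ = 111.189° (east) — does not cross 180°.
Leg 6: +118.070° → +151.120°, shortest Δλ = 33.05° (east) — does not cross 180°.
Total crossings: 0.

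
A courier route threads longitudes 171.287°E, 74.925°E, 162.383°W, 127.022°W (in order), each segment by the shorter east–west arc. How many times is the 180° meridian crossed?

1

Leg 1: +171.287° → +74.925°, shortest Δλ = -96.362° (west) — does not cross 180°.
Leg 2: +74.925° → -162.383°, shortest Δλ = 122.692° (east) — crosses 180°.
Leg 3: -162.383° → -127.022°, shortest Δλ = 35.361° (east) — does not cross 180°.
Total crossings: 1.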